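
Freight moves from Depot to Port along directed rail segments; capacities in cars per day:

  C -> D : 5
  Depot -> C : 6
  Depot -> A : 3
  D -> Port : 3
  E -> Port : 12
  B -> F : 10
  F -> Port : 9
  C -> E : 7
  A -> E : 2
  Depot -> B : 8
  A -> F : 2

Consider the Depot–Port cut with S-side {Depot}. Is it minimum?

Given cut capacity: 3 + 8 + 6 = 17.
Augment Depot→A→E→Port: bottleneck 2, flow now 2.
Augment Depot→A→F→Port: bottleneck 1, flow now 3.
Augment Depot→B→F→Port: bottleneck 8, flow now 11.
Augment Depot→C→D→Port: bottleneck 3, flow now 14.
Augment Depot→C→E→Port: bottleneck 3, flow now 17.
No augmenting path remains; maximum flow = 17.
Cut capacity 17 equals the max flow, so it is a minimum cut.

Yes — it is a minimum cut (capacity 17).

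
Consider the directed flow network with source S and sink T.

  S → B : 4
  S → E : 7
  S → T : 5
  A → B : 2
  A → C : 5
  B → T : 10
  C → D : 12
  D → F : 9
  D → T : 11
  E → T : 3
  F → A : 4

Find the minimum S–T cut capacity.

12

Augment S→T: bottleneck 5, flow now 5.
Augment S→B→T: bottleneck 4, flow now 9.
Augment S→E→T: bottleneck 3, flow now 12.
No augmenting path remains; maximum flow = 12.
By max-flow min-cut, the minimum cut capacity equals the max flow.
In the residual graph, reachable from S: {S, E}.
Min-cut edges: S→B (4), S→T (5), E→T (3); capacity 4 + 5 + 3 = 12.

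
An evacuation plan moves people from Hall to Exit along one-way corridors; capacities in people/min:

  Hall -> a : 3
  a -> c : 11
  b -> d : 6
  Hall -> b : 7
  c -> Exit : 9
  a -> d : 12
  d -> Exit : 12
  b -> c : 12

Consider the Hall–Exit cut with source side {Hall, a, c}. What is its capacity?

Edges leaving {Hall, a, c}: Hall→b (7), a→d (12), c→Exit (9).
Cut capacity = 7 + 12 + 9 = 28.

28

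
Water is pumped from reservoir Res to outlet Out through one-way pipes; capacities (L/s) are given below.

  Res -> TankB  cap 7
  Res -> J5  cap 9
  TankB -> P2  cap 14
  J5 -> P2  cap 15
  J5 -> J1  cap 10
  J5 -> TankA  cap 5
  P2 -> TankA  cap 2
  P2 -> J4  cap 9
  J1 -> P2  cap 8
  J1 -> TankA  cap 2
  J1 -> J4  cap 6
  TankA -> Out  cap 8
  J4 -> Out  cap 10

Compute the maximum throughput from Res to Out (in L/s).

16

Augment Res→J5→TankA→Out: bottleneck 5, flow now 5.
Augment Res→TankB→P2→TankA→Out: bottleneck 2, flow now 7.
Augment Res→TankB→P2→J4→Out: bottleneck 5, flow now 12.
Augment Res→J5→P2→J4→Out: bottleneck 4, flow now 16.
No augmenting path remains; maximum flow = 16.
In the residual graph, reachable from Res: {Res}.
Min-cut edges: Res→TankB (7), Res→J5 (9); capacity 7 + 9 = 16.
This cut is saturated, so no flow can exceed 16.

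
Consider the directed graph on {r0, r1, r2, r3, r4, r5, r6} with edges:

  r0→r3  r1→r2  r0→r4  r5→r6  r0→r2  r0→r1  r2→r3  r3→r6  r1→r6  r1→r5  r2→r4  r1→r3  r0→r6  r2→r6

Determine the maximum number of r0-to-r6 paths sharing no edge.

Assign every edge capacity 1; by Menger, the answer equals the max flow.
Path r0→r6 (+1); total 1.
Path r0→r1→r6 (+1); total 2.
Path r0→r2→r6 (+1); total 3.
Path r0→r3→r6 (+1); total 4.
No residual r0→r6 path; max flow = 4.
Certifying cut of size 4: {r0→r1, r0→r2, r0→r3, r0→r6}.

4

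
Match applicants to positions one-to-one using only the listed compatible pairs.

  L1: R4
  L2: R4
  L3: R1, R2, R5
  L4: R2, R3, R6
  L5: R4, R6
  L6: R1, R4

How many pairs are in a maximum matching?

Unit-capacity flow: source→left, listed edges, right→sink; max matching = max flow.
Augmenting path L1→R4 (+1); matched 1.
Augmenting path L3→R1 (+1); matched 2.
Augmenting path L4→R2 (+1); matched 3.
Augmenting path L5→R6 (+1); matched 4.
Augmenting path L6→R1→L3→R5 (+1); matched 5.
No augmenting path remains; maximum matching = 5.
König certificate: {L3, L4, L5, L6, R4} is a vertex cover of size 5 (every listed pair touches it), so no matching can be larger.

5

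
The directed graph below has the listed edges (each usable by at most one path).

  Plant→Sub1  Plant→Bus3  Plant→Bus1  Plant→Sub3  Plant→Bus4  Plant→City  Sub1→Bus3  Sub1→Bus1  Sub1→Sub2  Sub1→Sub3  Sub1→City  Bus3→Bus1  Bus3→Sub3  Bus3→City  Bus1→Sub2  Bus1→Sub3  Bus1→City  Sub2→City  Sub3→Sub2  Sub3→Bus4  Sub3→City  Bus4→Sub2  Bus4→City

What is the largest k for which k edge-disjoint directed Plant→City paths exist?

6

Assign every edge capacity 1; by Menger, the answer equals the max flow.
Path Plant→City (+1); total 1.
Path Plant→Sub1→City (+1); total 2.
Path Plant→Bus3→City (+1); total 3.
Path Plant→Bus1→City (+1); total 4.
Path Plant→Sub3→City (+1); total 5.
Path Plant→Bus4→City (+1); total 6.
No residual Plant→City path; max flow = 6.
Certifying cut of size 6: {Plant→Bus1, Plant→Bus3, Plant→Bus4, Plant→City, Plant→Sub1, Plant→Sub3}.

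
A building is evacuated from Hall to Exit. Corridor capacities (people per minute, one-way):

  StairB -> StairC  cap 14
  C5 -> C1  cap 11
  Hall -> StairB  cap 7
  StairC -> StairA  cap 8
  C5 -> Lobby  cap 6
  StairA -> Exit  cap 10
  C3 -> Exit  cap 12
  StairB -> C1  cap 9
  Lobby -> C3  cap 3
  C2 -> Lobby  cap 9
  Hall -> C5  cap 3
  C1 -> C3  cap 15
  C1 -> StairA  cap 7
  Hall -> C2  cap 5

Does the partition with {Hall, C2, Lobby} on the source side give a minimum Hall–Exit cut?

Given cut capacity: 3 + 7 + 3 = 13.
Augment Hall→C5→C1→StairA→Exit: bottleneck 3, flow now 3.
Augment Hall→C2→Lobby→C3→Exit: bottleneck 3, flow now 6.
Augment Hall→StairB→StairC→StairA→Exit: bottleneck 7, flow now 13.
No augmenting path remains; maximum flow = 13.
Cut capacity 13 equals the max flow, so it is a minimum cut.

Yes — it is a minimum cut (capacity 13).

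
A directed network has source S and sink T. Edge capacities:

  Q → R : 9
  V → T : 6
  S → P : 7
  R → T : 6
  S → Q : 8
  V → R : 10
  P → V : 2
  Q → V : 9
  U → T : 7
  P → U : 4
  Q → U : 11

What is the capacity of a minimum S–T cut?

14

Augment S→P→U→T: bottleneck 4, flow now 4.
Augment S→P→V→T: bottleneck 2, flow now 6.
Augment S→Q→R→T: bottleneck 6, flow now 12.
Augment S→Q→U→T: bottleneck 2, flow now 14.
No augmenting path remains; maximum flow = 14.
By max-flow min-cut, the minimum cut capacity equals the max flow.
In the residual graph, reachable from S: {S, P}.
Min-cut edges: S→Q (8), P→U (4), P→V (2); capacity 8 + 4 + 2 = 14.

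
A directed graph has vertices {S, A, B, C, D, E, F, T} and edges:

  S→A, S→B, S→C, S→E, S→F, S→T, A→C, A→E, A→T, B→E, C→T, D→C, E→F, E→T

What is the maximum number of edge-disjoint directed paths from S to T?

4

Assign every edge capacity 1; by Menger, the answer equals the max flow.
Path S→T (+1); total 1.
Path S→A→T (+1); total 2.
Path S→C→T (+1); total 3.
Path S→E→T (+1); total 4.
No residual S→T path; max flow = 4.
Certifying cut of size 4: {E→T, S→A, S→C, S→T}.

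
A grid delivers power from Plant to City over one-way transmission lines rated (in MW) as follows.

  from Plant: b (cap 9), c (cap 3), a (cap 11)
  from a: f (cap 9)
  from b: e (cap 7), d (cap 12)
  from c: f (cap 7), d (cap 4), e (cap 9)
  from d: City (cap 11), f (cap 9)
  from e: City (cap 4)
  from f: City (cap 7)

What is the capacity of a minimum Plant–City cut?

Augment Plant→a→f→City: bottleneck 7, flow now 7.
Augment Plant→b→d→City: bottleneck 9, flow now 16.
Augment Plant→c→d→City: bottleneck 2, flow now 18.
Augment Plant→c→e→City: bottleneck 1, flow now 19.
No augmenting path remains; maximum flow = 19.
By max-flow min-cut, the minimum cut capacity equals the max flow.
In the residual graph, reachable from Plant: {Plant, a, f}.
Min-cut edges: Plant→b (9), Plant→c (3), f→City (7); capacity 9 + 3 + 7 = 19.

19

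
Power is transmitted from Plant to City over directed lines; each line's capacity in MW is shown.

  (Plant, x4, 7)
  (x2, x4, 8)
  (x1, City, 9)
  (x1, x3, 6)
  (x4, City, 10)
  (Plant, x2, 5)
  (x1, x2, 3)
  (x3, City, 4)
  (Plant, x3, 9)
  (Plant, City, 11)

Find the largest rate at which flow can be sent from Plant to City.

Augment Plant→City: bottleneck 11, flow now 11.
Augment Plant→x3→City: bottleneck 4, flow now 15.
Augment Plant→x4→City: bottleneck 7, flow now 22.
Augment Plant→x2→x4→City: bottleneck 3, flow now 25.
No augmenting path remains; maximum flow = 25.
In the residual graph, reachable from Plant: {Plant, x2, x3, x4}.
Min-cut edges: Plant→City (11), x3→City (4), x4→City (10); capacity 11 + 4 + 10 = 25.
This cut is saturated, so no flow can exceed 25.

25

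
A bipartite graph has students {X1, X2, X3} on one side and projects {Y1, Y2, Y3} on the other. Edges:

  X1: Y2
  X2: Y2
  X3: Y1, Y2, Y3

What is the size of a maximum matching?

Unit-capacity flow: source→left, listed edges, right→sink; max matching = max flow.
Augmenting path X1→Y2 (+1); matched 1.
Augmenting path X3→Y1 (+1); matched 2.
No augmenting path remains; maximum matching = 2.
König certificate: {X3, Y2} is a vertex cover of size 2 (every listed pair touches it), so no matching can be larger.

2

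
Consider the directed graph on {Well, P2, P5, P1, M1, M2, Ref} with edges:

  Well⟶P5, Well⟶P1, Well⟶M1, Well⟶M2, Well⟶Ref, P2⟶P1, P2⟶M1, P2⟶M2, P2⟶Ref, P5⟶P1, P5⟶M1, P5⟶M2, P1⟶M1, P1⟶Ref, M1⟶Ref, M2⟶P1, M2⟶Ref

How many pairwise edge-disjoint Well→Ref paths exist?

4

Assign every edge capacity 1; by Menger, the answer equals the max flow.
Path Well→Ref (+1); total 1.
Path Well→P1→Ref (+1); total 2.
Path Well→M1→Ref (+1); total 3.
Path Well→M2→Ref (+1); total 4.
No residual Well→Ref path; max flow = 4.
Certifying cut of size 4: {M1→Ref, M2→Ref, P1→Ref, Well→Ref}.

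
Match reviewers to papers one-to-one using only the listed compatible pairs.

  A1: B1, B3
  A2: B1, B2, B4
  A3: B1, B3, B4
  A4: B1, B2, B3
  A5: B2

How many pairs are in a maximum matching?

4

Unit-capacity flow: source→left, listed edges, right→sink; max matching = max flow.
Augmenting path A1→B1 (+1); matched 1.
Augmenting path A2→B2 (+1); matched 2.
Augmenting path A3→B3 (+1); matched 3.
Augmenting path A4→B2→A2→B4 (+1); matched 4.
No augmenting path remains; maximum matching = 4.
König certificate: {B1, B2, B3, B4} is a vertex cover of size 4 (every listed pair touches it), so no matching can be larger.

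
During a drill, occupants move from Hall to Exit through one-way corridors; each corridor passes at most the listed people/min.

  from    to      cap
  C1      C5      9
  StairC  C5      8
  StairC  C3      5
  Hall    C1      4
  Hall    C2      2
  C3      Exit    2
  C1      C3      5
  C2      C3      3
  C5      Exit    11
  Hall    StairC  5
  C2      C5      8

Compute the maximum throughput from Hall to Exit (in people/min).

Augment Hall→C2→C3→Exit: bottleneck 2, flow now 2.
Augment Hall→C1→C5→Exit: bottleneck 4, flow now 6.
Augment Hall→StairC→C5→Exit: bottleneck 5, flow now 11.
No augmenting path remains; maximum flow = 11.
In the residual graph, reachable from Hall: {Hall}.
Min-cut edges: Hall→C2 (2), Hall→C1 (4), Hall→StairC (5); capacity 2 + 4 + 5 = 11.
This cut is saturated, so no flow can exceed 11.

11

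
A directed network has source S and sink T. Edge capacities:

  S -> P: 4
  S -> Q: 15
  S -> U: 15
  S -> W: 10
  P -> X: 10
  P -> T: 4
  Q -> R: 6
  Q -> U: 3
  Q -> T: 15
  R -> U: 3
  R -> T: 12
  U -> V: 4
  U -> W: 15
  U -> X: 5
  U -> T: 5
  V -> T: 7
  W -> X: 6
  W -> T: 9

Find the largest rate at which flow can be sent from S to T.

37

Augment S→P→T: bottleneck 4, flow now 4.
Augment S→Q→T: bottleneck 15, flow now 19.
Augment S→U→T: bottleneck 5, flow now 24.
Augment S→W→T: bottleneck 9, flow now 33.
Augment S→U→V→T: bottleneck 4, flow now 37.
No augmenting path remains; maximum flow = 37.
In the residual graph, reachable from S: {S, U, W, X}.
Min-cut edges: S→P (4), S→Q (15), U→V (4), U→T (5), W→T (9); capacity 4 + 15 + 4 + 5 + 9 = 37.
This cut is saturated, so no flow can exceed 37.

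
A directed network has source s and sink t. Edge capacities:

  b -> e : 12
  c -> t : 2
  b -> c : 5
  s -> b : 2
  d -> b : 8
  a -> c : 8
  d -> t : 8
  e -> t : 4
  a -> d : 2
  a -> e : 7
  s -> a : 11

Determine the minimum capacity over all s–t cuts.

Augment s→a→c→t: bottleneck 2, flow now 2.
Augment s→a→d→t: bottleneck 2, flow now 4.
Augment s→a→e→t: bottleneck 4, flow now 8.
No augmenting path remains; maximum flow = 8.
By max-flow min-cut, the minimum cut capacity equals the max flow.
In the residual graph, reachable from s: {s, a, b, c, e}.
Min-cut edges: a→d (2), c→t (2), e→t (4); capacity 2 + 2 + 4 = 8.

8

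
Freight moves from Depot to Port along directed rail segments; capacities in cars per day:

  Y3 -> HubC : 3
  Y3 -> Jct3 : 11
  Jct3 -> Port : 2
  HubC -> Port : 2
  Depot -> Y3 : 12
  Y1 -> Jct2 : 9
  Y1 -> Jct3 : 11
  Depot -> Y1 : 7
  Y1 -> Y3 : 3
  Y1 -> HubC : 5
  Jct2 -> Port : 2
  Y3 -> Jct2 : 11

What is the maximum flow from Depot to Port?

6

Augment Depot→Y1→HubC→Port: bottleneck 2, flow now 2.
Augment Depot→Y1→Jct3→Port: bottleneck 2, flow now 4.
Augment Depot→Y1→Jct2→Port: bottleneck 2, flow now 6.
No augmenting path remains; maximum flow = 6.
In the residual graph, reachable from Depot: {Depot, Y1, Y3, HubC, Jct3, Jct2}.
Min-cut edges: HubC→Port (2), Jct3→Port (2), Jct2→Port (2); capacity 2 + 2 + 2 = 6.
This cut is saturated, so no flow can exceed 6.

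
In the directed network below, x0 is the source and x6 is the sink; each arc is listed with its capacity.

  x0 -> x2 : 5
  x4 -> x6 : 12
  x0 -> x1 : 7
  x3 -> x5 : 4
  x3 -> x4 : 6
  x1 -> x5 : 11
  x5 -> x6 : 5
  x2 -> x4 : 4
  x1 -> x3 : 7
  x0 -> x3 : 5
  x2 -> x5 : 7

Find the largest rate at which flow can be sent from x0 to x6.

Augment x0→x1→x5→x6: bottleneck 5, flow now 5.
Augment x0→x2→x4→x6: bottleneck 4, flow now 9.
Augment x0→x3→x4→x6: bottleneck 5, flow now 14.
Augment x0→x1→x3→x4→x6: bottleneck 1, flow now 15.
No augmenting path remains; maximum flow = 15.
In the residual graph, reachable from x0: {x0, x1, x2, x3, x5}.
Min-cut edges: x2→x4 (4), x3→x4 (6), x5→x6 (5); capacity 4 + 6 + 5 = 15.
This cut is saturated, so no flow can exceed 15.

15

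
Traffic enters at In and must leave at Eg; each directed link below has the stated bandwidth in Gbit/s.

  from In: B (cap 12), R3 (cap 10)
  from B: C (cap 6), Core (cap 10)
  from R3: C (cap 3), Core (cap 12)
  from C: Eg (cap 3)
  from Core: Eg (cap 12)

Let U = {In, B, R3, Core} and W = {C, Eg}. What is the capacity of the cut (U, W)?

21

Edges leaving {In, B, R3, Core}: B→C (6), R3→C (3), Core→Eg (12).
Cut capacity = 6 + 3 + 12 = 21.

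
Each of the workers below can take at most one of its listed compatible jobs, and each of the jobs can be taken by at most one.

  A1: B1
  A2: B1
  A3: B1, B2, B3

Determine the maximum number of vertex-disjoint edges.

2

Unit-capacity flow: source→left, listed edges, right→sink; max matching = max flow.
Augmenting path A1→B1 (+1); matched 1.
Augmenting path A3→B2 (+1); matched 2.
No augmenting path remains; maximum matching = 2.
König certificate: {A3, B1} is a vertex cover of size 2 (every listed pair touches it), so no matching can be larger.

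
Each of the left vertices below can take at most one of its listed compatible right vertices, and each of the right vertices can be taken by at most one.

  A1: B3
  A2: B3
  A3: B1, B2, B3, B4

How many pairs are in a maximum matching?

Unit-capacity flow: source→left, listed edges, right→sink; max matching = max flow.
Augmenting path A1→B3 (+1); matched 1.
Augmenting path A3→B1 (+1); matched 2.
No augmenting path remains; maximum matching = 2.
König certificate: {A3, B3} is a vertex cover of size 2 (every listed pair touches it), so no matching can be larger.

2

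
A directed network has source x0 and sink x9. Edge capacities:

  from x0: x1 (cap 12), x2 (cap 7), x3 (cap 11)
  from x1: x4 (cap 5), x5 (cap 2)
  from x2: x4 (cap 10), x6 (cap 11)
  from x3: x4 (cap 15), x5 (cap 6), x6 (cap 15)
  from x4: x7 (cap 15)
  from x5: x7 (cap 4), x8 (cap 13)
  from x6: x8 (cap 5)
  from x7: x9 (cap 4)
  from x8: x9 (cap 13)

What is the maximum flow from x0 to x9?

17

Augment x0→x1→x4→x7→x9: bottleneck 4, flow now 4.
Augment x0→x1→x5→x8→x9: bottleneck 2, flow now 6.
Augment x0→x2→x6→x8→x9: bottleneck 5, flow now 11.
Augment x0→x3→x5→x8→x9: bottleneck 6, flow now 17.
No augmenting path remains; maximum flow = 17.
In the residual graph, reachable from x0: {x0, x1, x2, x3, x4, x6, x7}.
Min-cut edges: x1→x5 (2), x3→x5 (6), x6→x8 (5), x7→x9 (4); capacity 2 + 6 + 5 + 4 = 17.
This cut is saturated, so no flow can exceed 17.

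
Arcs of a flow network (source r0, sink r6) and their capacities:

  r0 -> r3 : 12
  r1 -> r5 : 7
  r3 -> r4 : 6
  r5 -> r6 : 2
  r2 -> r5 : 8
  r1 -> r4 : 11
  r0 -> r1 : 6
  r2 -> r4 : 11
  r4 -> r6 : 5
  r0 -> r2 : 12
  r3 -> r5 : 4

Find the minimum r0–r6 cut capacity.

Augment r0→r1→r4→r6: bottleneck 5, flow now 5.
Augment r0→r1→r5→r6: bottleneck 1, flow now 6.
Augment r0→r2→r5→r6: bottleneck 1, flow now 7.
No augmenting path remains; maximum flow = 7.
By max-flow min-cut, the minimum cut capacity equals the max flow.
In the residual graph, reachable from r0: {r0, r1, r2, r3, r4, r5}.
Min-cut edges: r4→r6 (5), r5→r6 (2); capacity 5 + 2 = 7.

7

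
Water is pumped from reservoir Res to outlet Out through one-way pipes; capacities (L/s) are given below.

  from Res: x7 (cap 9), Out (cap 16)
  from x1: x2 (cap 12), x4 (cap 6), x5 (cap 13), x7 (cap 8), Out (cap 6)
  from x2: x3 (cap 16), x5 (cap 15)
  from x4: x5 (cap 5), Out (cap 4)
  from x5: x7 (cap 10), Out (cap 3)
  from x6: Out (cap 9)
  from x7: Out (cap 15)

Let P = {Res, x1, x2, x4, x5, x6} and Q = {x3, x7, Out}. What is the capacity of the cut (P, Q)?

Edges leaving {Res, x1, x2, x4, x5, x6}: Res→x7 (9), Res→Out (16), x1→x7 (8), x1→Out (6), x2→x3 (16), x4→Out (4), x5→x7 (10), x5→Out (3), x6→Out (9).
Cut capacity = 9 + 16 + 8 + 6 + 16 + 4 + 10 + 3 + 9 = 81.

81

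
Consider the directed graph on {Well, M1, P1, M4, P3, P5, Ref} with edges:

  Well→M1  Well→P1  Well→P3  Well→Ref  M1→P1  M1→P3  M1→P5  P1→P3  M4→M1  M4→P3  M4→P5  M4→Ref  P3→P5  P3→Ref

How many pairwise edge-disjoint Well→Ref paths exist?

Assign every edge capacity 1; by Menger, the answer equals the max flow.
Path Well→Ref (+1); total 1.
Path Well→P3→Ref (+1); total 2.
No residual Well→Ref path; max flow = 2.
Certifying cut of size 2: {P3→Ref, Well→Ref}.

2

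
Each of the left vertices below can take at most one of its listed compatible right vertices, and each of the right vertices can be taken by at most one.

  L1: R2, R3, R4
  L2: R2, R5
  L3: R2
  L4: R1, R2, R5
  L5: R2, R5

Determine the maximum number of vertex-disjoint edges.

Unit-capacity flow: source→left, listed edges, right→sink; max matching = max flow.
Augmenting path L1→R2 (+1); matched 1.
Augmenting path L2→R5 (+1); matched 2.
Augmenting path L4→R1 (+1); matched 3.
Augmenting path L3→R2→L1→R3 (+1); matched 4.
No augmenting path remains; maximum matching = 4.
König certificate: {L1, L4, R2, R5} is a vertex cover of size 4 (every listed pair touches it), so no matching can be larger.

4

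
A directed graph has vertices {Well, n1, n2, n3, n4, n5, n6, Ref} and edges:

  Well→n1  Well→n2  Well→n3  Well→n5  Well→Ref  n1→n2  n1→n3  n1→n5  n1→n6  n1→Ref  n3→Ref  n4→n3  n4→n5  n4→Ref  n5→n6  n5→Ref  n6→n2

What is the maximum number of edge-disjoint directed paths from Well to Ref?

Assign every edge capacity 1; by Menger, the answer equals the max flow.
Path Well→Ref (+1); total 1.
Path Well→n1→Ref (+1); total 2.
Path Well→n3→Ref (+1); total 3.
Path Well→n5→Ref (+1); total 4.
No residual Well→Ref path; max flow = 4.
Certifying cut of size 4: {Well→Ref, Well→n1, Well→n3, Well→n5}.

4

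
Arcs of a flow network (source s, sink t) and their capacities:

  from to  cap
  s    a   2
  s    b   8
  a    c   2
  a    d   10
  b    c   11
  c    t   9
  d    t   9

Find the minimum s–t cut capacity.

10

Augment s→a→c→t: bottleneck 2, flow now 2.
Augment s→b→c→t: bottleneck 7, flow now 9.
Augment s→b→c→a→d→t: bottleneck 1, flow now 10. (uses reverse residual edge)
No augmenting path remains; maximum flow = 10.
By max-flow min-cut, the minimum cut capacity equals the max flow.
In the residual graph, reachable from s: {s}.
Min-cut edges: s→a (2), s→b (8); capacity 2 + 8 = 10.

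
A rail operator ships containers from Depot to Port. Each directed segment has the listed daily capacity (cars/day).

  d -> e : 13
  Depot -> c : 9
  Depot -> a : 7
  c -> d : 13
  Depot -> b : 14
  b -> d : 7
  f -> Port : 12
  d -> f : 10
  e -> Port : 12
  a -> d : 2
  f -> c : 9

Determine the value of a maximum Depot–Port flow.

18

Augment Depot→a→d→e→Port: bottleneck 2, flow now 2.
Augment Depot→b→d→e→Port: bottleneck 7, flow now 9.
Augment Depot→c→d→e→Port: bottleneck 3, flow now 12.
Augment Depot→c→d→f→Port: bottleneck 6, flow now 18.
No augmenting path remains; maximum flow = 18.
In the residual graph, reachable from Depot: {Depot, a, b}.
Min-cut edges: Depot→c (9), a→d (2), b→d (7); capacity 9 + 2 + 7 = 18.
This cut is saturated, so no flow can exceed 18.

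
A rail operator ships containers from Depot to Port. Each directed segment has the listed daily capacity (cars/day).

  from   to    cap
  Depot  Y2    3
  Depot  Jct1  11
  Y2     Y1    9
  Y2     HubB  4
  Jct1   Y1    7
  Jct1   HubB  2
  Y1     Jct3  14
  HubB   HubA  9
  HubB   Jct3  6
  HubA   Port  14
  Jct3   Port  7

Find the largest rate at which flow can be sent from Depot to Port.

12

Augment Depot→Y2→Y1→Jct3→Port: bottleneck 3, flow now 3.
Augment Depot→Jct1→Y1→Jct3→Port: bottleneck 4, flow now 7.
Augment Depot→Jct1→HubB→HubA→Port: bottleneck 2, flow now 9.
Augment Depot→Jct1→Y1→Y2→HubB→HubA→Port: bottleneck 3, flow now 12. (uses reverse residual edge)
No augmenting path remains; maximum flow = 12.
In the residual graph, reachable from Depot: {Depot, Jct1}.
Min-cut edges: Depot→Y2 (3), Jct1→Y1 (7), Jct1→HubB (2); capacity 3 + 7 + 2 = 12.
This cut is saturated, so no flow can exceed 12.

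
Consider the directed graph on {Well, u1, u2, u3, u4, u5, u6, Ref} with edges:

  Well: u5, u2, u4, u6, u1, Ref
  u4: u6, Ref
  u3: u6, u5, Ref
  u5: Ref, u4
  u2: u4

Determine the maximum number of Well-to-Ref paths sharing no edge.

3

Assign every edge capacity 1; by Menger, the answer equals the max flow.
Path Well→Ref (+1); total 1.
Path Well→u4→Ref (+1); total 2.
Path Well→u5→Ref (+1); total 3.
No residual Well→Ref path; max flow = 3.
Certifying cut of size 3: {Well→Ref, Well→u5, u4→Ref}.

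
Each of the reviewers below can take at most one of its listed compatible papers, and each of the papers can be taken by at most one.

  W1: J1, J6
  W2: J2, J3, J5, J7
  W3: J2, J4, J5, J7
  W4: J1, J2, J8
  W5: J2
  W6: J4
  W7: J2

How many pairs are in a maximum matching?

Unit-capacity flow: source→left, listed edges, right→sink; max matching = max flow.
Augmenting path W1→J1 (+1); matched 1.
Augmenting path W2→J2 (+1); matched 2.
Augmenting path W3→J4 (+1); matched 3.
Augmenting path W4→J8 (+1); matched 4.
Augmenting path W5→J2→W2→J3 (+1); matched 5.
Augmenting path W6→J4→W3→J5 (+1); matched 6.
No augmenting path remains; maximum matching = 6.
König certificate: {W1, W2, W3, W4, W6, J2} is a vertex cover of size 6 (every listed pair touches it), so no matching can be larger.

6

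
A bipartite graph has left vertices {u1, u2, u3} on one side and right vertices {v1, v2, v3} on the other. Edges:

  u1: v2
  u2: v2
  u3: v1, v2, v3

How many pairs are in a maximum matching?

2

Unit-capacity flow: source→left, listed edges, right→sink; max matching = max flow.
Augmenting path u1→v2 (+1); matched 1.
Augmenting path u3→v1 (+1); matched 2.
No augmenting path remains; maximum matching = 2.
König certificate: {u3, v2} is a vertex cover of size 2 (every listed pair touches it), so no matching can be larger.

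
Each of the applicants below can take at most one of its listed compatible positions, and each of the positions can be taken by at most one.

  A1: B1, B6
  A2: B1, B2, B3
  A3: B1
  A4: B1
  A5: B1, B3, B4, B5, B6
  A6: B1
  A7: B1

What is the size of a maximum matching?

4

Unit-capacity flow: source→left, listed edges, right→sink; max matching = max flow.
Augmenting path A1→B1 (+1); matched 1.
Augmenting path A2→B2 (+1); matched 2.
Augmenting path A5→B3 (+1); matched 3.
Augmenting path A3→B1→A1→B6 (+1); matched 4.
No augmenting path remains; maximum matching = 4.
König certificate: {A1, A2, A5, B1} is a vertex cover of size 4 (every listed pair touches it), so no matching can be larger.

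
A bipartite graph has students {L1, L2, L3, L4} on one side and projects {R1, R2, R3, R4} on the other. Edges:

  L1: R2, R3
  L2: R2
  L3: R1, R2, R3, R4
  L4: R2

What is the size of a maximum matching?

Unit-capacity flow: source→left, listed edges, right→sink; max matching = max flow.
Augmenting path L1→R2 (+1); matched 1.
Augmenting path L3→R1 (+1); matched 2.
Augmenting path L2→R2→L1→R3 (+1); matched 3.
No augmenting path remains; maximum matching = 3.
König certificate: {L1, L3, R2} is a vertex cover of size 3 (every listed pair touches it), so no matching can be larger.

3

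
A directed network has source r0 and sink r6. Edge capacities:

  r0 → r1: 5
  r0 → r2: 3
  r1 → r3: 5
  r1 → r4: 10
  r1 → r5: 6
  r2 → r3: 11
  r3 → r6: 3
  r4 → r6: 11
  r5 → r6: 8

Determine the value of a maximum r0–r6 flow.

Augment r0→r1→r3→r6: bottleneck 3, flow now 3.
Augment r0→r1→r4→r6: bottleneck 2, flow now 5.
Augment r0→r2→r3→r1→r4→r6: bottleneck 3, flow now 8. (uses reverse residual edge)
No augmenting path remains; maximum flow = 8.
In the residual graph, reachable from r0: {r0}.
Min-cut edges: r0→r1 (5), r0→r2 (3); capacity 5 + 3 = 8.
This cut is saturated, so no flow can exceed 8.

8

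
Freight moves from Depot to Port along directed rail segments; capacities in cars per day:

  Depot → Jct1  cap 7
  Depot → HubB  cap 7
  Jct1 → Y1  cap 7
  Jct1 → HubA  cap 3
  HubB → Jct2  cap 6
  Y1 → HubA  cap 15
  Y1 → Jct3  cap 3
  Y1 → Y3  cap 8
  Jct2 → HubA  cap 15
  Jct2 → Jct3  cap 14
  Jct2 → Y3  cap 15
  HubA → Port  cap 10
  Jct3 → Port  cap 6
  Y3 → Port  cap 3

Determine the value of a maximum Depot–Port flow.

Augment Depot→Jct1→HubA→Port: bottleneck 3, flow now 3.
Augment Depot→Jct1→Y1→HubA→Port: bottleneck 4, flow now 7.
Augment Depot→HubB→Jct2→HubA→Port: bottleneck 3, flow now 10.
Augment Depot→HubB→Jct2→Jct3→Port: bottleneck 3, flow now 13.
No augmenting path remains; maximum flow = 13.
In the residual graph, reachable from Depot: {Depot, HubB}.
Min-cut edges: Depot→Jct1 (7), HubB→Jct2 (6); capacity 7 + 6 = 13.
This cut is saturated, so no flow can exceed 13.

13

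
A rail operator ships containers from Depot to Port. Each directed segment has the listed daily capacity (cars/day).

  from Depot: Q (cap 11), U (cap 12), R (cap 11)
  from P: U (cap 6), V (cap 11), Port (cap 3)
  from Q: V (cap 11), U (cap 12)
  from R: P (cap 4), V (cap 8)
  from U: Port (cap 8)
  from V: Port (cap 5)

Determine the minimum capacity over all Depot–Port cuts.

16

Augment Depot→U→Port: bottleneck 8, flow now 8.
Augment Depot→Q→V→Port: bottleneck 5, flow now 13.
Augment Depot→R→P→Port: bottleneck 3, flow now 16.
No augmenting path remains; maximum flow = 16.
By max-flow min-cut, the minimum cut capacity equals the max flow.
In the residual graph, reachable from Depot: {Depot, P, Q, R, U, V}.
Min-cut edges: P→Port (3), U→Port (8), V→Port (5); capacity 3 + 8 + 5 = 16.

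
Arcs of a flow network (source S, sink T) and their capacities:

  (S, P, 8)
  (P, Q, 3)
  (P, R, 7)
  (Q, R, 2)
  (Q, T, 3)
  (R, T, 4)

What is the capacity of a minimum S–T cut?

7

Augment S→P→Q→T: bottleneck 3, flow now 3.
Augment S→P→R→T: bottleneck 4, flow now 7.
No augmenting path remains; maximum flow = 7.
By max-flow min-cut, the minimum cut capacity equals the max flow.
In the residual graph, reachable from S: {S, P, R}.
Min-cut edges: P→Q (3), R→T (4); capacity 3 + 4 = 7.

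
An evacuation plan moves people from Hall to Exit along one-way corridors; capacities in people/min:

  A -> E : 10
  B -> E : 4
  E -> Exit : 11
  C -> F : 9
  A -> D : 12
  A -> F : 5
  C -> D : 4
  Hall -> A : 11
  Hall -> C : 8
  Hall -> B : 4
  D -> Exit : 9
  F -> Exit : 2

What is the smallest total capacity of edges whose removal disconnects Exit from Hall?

21

Augment Hall→A→D→Exit: bottleneck 9, flow now 9.
Augment Hall→A→E→Exit: bottleneck 2, flow now 11.
Augment Hall→B→E→Exit: bottleneck 4, flow now 15.
Augment Hall→C→F→Exit: bottleneck 2, flow now 17.
Augment Hall→C→D→A→E→Exit: bottleneck 4, flow now 21. (uses reverse residual edge)
No augmenting path remains; maximum flow = 21.
By max-flow min-cut, the minimum cut capacity equals the max flow.
In the residual graph, reachable from Hall: {Hall, C, F}.
Min-cut edges: Hall→A (11), Hall→B (4), C→D (4), F→Exit (2); capacity 11 + 4 + 4 + 2 = 21.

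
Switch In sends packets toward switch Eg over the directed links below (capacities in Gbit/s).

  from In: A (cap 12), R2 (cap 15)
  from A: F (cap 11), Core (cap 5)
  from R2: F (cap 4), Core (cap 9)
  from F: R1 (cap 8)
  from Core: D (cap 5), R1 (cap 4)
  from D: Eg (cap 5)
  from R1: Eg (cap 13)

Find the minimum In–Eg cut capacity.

17

Augment In→A→F→R1→Eg: bottleneck 8, flow now 8.
Augment In→A→Core→D→Eg: bottleneck 4, flow now 12.
Augment In→R2→Core→D→Eg: bottleneck 1, flow now 13.
Augment In→R2→Core→R1→Eg: bottleneck 4, flow now 17.
No augmenting path remains; maximum flow = 17.
By max-flow min-cut, the minimum cut capacity equals the max flow.
In the residual graph, reachable from In: {In, A, R2, F, Core}.
Min-cut edges: F→R1 (8), Core→D (5), Core→R1 (4); capacity 8 + 5 + 4 = 17.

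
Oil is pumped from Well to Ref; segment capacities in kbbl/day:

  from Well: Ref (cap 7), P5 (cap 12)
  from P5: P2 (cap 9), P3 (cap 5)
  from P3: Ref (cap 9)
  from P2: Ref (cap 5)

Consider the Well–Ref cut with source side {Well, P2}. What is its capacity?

24

Edges leaving {Well, P2}: Well→P5 (12), Well→Ref (7), P2→Ref (5).
Cut capacity = 12 + 7 + 5 = 24.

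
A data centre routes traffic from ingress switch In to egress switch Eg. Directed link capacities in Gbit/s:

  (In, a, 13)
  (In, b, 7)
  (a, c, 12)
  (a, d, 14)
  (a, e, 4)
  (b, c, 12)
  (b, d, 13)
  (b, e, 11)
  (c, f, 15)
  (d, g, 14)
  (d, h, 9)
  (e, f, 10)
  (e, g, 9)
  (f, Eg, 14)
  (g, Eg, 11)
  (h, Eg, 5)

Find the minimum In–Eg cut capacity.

Augment In→a→c→f→Eg: bottleneck 12, flow now 12.
Augment In→a→d→g→Eg: bottleneck 1, flow now 13.
Augment In→b→c→f→Eg: bottleneck 2, flow now 15.
Augment In→b→d→g→Eg: bottleneck 5, flow now 20.
No augmenting path remains; maximum flow = 20.
By max-flow min-cut, the minimum cut capacity equals the max flow.
In the residual graph, reachable from In: {In}.
Min-cut edges: In→a (13), In→b (7); capacity 13 + 7 = 20.

20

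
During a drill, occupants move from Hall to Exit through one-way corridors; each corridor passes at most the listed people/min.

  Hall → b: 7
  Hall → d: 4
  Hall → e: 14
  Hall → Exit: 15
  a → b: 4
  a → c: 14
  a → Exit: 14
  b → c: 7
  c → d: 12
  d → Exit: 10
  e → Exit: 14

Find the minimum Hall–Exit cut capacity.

39

Augment Hall→Exit: bottleneck 15, flow now 15.
Augment Hall→d→Exit: bottleneck 4, flow now 19.
Augment Hall→e→Exit: bottleneck 14, flow now 33.
Augment Hall→b→c→d→Exit: bottleneck 6, flow now 39.
No augmenting path remains; maximum flow = 39.
By max-flow min-cut, the minimum cut capacity equals the max flow.
In the residual graph, reachable from Hall: {Hall, b, c, d}.
Min-cut edges: Hall→e (14), Hall→Exit (15), d→Exit (10); capacity 14 + 15 + 10 = 39.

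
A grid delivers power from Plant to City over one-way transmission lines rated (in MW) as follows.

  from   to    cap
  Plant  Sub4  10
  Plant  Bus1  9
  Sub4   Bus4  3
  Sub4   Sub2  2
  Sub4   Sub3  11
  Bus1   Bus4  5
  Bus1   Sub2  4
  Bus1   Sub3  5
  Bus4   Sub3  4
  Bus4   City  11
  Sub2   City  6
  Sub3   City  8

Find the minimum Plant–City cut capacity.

19

Augment Plant→Sub4→Bus4→City: bottleneck 3, flow now 3.
Augment Plant→Sub4→Sub2→City: bottleneck 2, flow now 5.
Augment Plant→Sub4→Sub3→City: bottleneck 5, flow now 10.
Augment Plant→Bus1→Bus4→City: bottleneck 5, flow now 15.
Augment Plant→Bus1→Sub2→City: bottleneck 4, flow now 19.
No augmenting path remains; maximum flow = 19.
By max-flow min-cut, the minimum cut capacity equals the max flow.
In the residual graph, reachable from Plant: {Plant}.
Min-cut edges: Plant→Sub4 (10), Plant→Bus1 (9); capacity 10 + 9 = 19.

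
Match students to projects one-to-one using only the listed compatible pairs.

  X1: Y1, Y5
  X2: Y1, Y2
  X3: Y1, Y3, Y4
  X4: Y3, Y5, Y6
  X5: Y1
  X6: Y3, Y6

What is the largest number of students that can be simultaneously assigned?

6

Unit-capacity flow: source→left, listed edges, right→sink; max matching = max flow.
Augmenting path X1→Y1 (+1); matched 1.
Augmenting path X2→Y2 (+1); matched 2.
Augmenting path X3→Y3 (+1); matched 3.
Augmenting path X4→Y5 (+1); matched 4.
Augmenting path X6→Y6 (+1); matched 5.
Augmenting path X5→Y1→X1→Y5→X4→Y3→X3→Y4 (+1); matched 6.
No augmenting path remains; maximum matching = 6.
König certificate: {X1, X2, X3, X4, X5, X6} is a vertex cover of size 6 (every listed pair touches it), so no matching can be larger.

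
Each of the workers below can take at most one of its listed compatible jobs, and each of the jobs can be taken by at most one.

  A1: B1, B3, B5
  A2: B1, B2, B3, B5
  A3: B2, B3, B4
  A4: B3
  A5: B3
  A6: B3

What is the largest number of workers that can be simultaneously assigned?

4

Unit-capacity flow: source→left, listed edges, right→sink; max matching = max flow.
Augmenting path A1→B1 (+1); matched 1.
Augmenting path A2→B2 (+1); matched 2.
Augmenting path A3→B3 (+1); matched 3.
Augmenting path A4→B3→A3→B4 (+1); matched 4.
No augmenting path remains; maximum matching = 4.
König certificate: {A1, A2, A3, B3} is a vertex cover of size 4 (every listed pair touches it), so no matching can be larger.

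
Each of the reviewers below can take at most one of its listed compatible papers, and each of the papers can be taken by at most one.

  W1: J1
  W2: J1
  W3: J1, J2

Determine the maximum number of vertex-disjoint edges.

2

Unit-capacity flow: source→left, listed edges, right→sink; max matching = max flow.
Augmenting path W1→J1 (+1); matched 1.
Augmenting path W3→J2 (+1); matched 2.
No augmenting path remains; maximum matching = 2.
König certificate: {W3, J1} is a vertex cover of size 2 (every listed pair touches it), so no matching can be larger.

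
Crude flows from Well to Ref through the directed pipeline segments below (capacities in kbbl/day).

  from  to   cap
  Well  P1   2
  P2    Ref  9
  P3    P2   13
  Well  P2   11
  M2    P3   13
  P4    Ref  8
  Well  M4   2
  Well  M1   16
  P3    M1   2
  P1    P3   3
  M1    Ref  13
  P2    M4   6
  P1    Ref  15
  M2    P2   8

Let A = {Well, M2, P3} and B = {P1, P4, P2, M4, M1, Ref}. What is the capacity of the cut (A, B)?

54

Edges leaving {Well, M2, P3}: Well→P1 (2), Well→P2 (11), Well→M4 (2), Well→M1 (16), M2→P2 (8), P3→P2 (13), P3→M1 (2).
Cut capacity = 2 + 11 + 2 + 16 + 8 + 13 + 2 = 54.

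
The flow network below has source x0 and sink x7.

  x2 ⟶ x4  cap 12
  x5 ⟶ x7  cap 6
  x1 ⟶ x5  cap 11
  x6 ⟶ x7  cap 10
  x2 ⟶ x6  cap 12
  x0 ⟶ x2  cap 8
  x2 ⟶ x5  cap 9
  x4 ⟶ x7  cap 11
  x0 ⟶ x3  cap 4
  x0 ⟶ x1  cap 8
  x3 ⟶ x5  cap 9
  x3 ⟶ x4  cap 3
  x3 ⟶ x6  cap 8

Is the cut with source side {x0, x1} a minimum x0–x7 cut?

Given cut capacity: 8 + 4 + 11 = 23.
Augment x0→x1→x5→x7: bottleneck 6, flow now 6.
Augment x0→x2→x4→x7: bottleneck 8, flow now 14.
Augment x0→x3→x4→x7: bottleneck 3, flow now 17.
Augment x0→x3→x6→x7: bottleneck 1, flow now 18.
No augmenting path remains; maximum flow = 18.
In the residual graph, reachable from x0: {x0, x1, x5}.
Min-cut edges: x0→x2 (8), x0→x3 (4), x5→x7 (6); capacity 8 + 4 + 6 = 18.
Cut capacity 23 exceeds the max flow 18, so it is not minimum.

No — its capacity is 23, but the minimum cut has capacity 18.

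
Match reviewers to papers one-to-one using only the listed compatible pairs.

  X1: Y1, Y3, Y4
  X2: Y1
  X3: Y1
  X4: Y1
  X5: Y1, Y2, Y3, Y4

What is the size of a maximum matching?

3

Unit-capacity flow: source→left, listed edges, right→sink; max matching = max flow.
Augmenting path X1→Y1 (+1); matched 1.
Augmenting path X5→Y2 (+1); matched 2.
Augmenting path X2→Y1→X1→Y3 (+1); matched 3.
No augmenting path remains; maximum matching = 3.
König certificate: {X1, X5, Y1} is a vertex cover of size 3 (every listed pair touches it), so no matching can be larger.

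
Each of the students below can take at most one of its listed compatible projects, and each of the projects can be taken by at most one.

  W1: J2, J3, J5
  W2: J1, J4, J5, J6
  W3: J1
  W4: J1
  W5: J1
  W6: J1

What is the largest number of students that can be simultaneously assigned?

3

Unit-capacity flow: source→left, listed edges, right→sink; max matching = max flow.
Augmenting path W1→J2 (+1); matched 1.
Augmenting path W2→J1 (+1); matched 2.
Augmenting path W3→J1→W2→J4 (+1); matched 3.
No augmenting path remains; maximum matching = 3.
König certificate: {W1, W2, J1} is a vertex cover of size 3 (every listed pair touches it), so no matching can be larger.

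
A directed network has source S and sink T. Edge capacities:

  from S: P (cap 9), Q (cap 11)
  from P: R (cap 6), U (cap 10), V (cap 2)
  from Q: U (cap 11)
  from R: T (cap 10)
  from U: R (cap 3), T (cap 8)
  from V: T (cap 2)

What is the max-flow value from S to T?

Augment S→P→R→T: bottleneck 6, flow now 6.
Augment S→P→U→T: bottleneck 3, flow now 9.
Augment S→Q→U→T: bottleneck 5, flow now 14.
Augment S→Q→U→R→T: bottleneck 3, flow now 17.
Augment S→Q→U→P→V→T: bottleneck 2, flow now 19. (uses reverse residual edge)
No augmenting path remains; maximum flow = 19.
In the residual graph, reachable from S: {S, P, Q, U}.
Min-cut edges: P→R (6), P→V (2), U→R (3), U→T (8); capacity 6 + 2 + 3 + 8 = 19.
This cut is saturated, so no flow can exceed 19.

19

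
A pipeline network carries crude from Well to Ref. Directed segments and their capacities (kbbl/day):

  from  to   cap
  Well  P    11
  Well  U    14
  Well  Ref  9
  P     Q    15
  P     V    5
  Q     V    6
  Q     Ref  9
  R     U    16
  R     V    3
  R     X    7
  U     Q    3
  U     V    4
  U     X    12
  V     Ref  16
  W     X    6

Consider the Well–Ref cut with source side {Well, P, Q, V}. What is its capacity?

Edges leaving {Well, P, Q, V}: Well→U (14), Well→Ref (9), Q→Ref (9), V→Ref (16).
Cut capacity = 14 + 9 + 9 + 16 = 48.

48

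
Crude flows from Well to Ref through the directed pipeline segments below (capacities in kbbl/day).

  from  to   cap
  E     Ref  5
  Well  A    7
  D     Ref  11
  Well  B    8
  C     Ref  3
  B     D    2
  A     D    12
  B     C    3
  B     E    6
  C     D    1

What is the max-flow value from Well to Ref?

15

Augment Well→A→D→Ref: bottleneck 7, flow now 7.
Augment Well→B→C→Ref: bottleneck 3, flow now 10.
Augment Well→B→D→Ref: bottleneck 2, flow now 12.
Augment Well→B→E→Ref: bottleneck 3, flow now 15.
No augmenting path remains; maximum flow = 15.
In the residual graph, reachable from Well: {Well}.
Min-cut edges: Well→A (7), Well→B (8); capacity 7 + 8 = 15.
This cut is saturated, so no flow can exceed 15.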